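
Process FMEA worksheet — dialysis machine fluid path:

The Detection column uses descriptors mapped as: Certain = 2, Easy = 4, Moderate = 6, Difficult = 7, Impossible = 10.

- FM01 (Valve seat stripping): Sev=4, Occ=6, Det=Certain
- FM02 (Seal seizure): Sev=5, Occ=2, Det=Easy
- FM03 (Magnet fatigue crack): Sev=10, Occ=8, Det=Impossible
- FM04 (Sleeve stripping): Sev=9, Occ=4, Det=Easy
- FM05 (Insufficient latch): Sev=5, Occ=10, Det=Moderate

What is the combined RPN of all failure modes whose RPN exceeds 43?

1292

RPN = Severity × Occurrence × Detection:
  FM01: 4 × 6 × 2 = 48
  FM02: 5 × 2 × 4 = 40
  FM03: 10 × 8 × 10 = 800
  FM04: 9 × 4 × 4 = 144
  FM05: 5 × 10 × 6 = 300
RPN > 43: FM01 (48), FM03 (800), FM04 (144), FM05 (300).
Sum: 48 + 800 + 144 + 300 = 1292.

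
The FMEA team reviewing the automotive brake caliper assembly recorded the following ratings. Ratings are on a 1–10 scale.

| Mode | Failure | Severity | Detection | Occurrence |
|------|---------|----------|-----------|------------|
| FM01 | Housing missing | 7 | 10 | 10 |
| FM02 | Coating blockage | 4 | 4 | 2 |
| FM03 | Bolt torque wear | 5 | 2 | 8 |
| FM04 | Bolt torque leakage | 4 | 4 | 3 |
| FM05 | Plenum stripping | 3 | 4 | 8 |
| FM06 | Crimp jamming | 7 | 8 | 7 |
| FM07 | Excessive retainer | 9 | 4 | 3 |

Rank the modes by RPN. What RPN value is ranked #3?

108

RPN = Severity × Occurrence × Detection:
  FM01: 7 × 10 × 10 = 700
  FM02: 4 × 2 × 4 = 32
  FM03: 5 × 8 × 2 = 80
  FM04: 4 × 3 × 4 = 48
  FM05: 3 × 8 × 4 = 96
  FM06: 7 × 7 × 8 = 392
  FM07: 9 × 3 × 4 = 108
Sorted descending: 700, 392, 108, 96, 80, 48, 32.
The third-highest RPN is 108 (FM07).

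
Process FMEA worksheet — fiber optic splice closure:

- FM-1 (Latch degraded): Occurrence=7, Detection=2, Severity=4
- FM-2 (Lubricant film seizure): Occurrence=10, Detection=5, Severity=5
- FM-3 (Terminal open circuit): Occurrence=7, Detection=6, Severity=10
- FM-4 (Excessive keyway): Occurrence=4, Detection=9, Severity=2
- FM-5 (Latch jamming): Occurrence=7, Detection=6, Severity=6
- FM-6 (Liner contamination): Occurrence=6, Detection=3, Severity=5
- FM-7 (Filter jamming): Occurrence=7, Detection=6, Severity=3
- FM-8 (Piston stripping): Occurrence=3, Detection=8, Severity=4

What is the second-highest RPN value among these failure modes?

RPN = Severity × Occurrence × Detection:
  FM-1: 4 × 7 × 2 = 56
  FM-2: 5 × 10 × 5 = 250
  FM-3: 10 × 7 × 6 = 420
  FM-4: 2 × 4 × 9 = 72
  FM-5: 6 × 7 × 6 = 252
  FM-6: 5 × 6 × 3 = 90
  FM-7: 3 × 7 × 6 = 126
  FM-8: 4 × 3 × 8 = 96
Sorted descending: 420, 252, 250, 126, 96, 90, 72, 56.
The second-highest RPN is 252 (FM-5).

252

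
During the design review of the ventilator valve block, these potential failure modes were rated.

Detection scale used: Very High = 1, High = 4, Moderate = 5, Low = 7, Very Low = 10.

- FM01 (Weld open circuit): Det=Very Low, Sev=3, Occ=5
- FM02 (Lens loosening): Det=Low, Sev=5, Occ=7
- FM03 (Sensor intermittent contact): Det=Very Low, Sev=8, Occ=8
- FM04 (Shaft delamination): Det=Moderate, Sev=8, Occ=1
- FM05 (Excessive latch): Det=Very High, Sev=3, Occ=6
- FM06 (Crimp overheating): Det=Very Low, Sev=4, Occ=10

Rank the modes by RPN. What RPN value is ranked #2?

400

RPN = Severity × Occurrence × Detection:
  FM01: 3 × 5 × 10 = 150
  FM02: 5 × 7 × 7 = 245
  FM03: 8 × 8 × 10 = 640
  FM04: 8 × 1 × 5 = 40
  FM05: 3 × 6 × 1 = 18
  FM06: 4 × 10 × 10 = 400
Sorted descending: 640, 400, 245, 150, 40, 18.
The second-highest RPN is 400 (FM06).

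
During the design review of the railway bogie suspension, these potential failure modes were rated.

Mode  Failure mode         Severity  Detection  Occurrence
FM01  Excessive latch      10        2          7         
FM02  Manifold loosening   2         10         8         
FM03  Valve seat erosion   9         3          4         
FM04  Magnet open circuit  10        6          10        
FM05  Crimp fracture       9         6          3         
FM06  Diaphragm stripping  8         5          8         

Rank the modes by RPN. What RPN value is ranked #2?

320

RPN = Severity × Occurrence × Detection:
  FM01: 10 × 7 × 2 = 140
  FM02: 2 × 8 × 10 = 160
  FM03: 9 × 4 × 3 = 108
  FM04: 10 × 10 × 6 = 600
  FM05: 9 × 3 × 6 = 162
  FM06: 8 × 8 × 5 = 320
Sorted descending: 600, 320, 162, 160, 140, 108.
The second-highest RPN is 320 (FM06).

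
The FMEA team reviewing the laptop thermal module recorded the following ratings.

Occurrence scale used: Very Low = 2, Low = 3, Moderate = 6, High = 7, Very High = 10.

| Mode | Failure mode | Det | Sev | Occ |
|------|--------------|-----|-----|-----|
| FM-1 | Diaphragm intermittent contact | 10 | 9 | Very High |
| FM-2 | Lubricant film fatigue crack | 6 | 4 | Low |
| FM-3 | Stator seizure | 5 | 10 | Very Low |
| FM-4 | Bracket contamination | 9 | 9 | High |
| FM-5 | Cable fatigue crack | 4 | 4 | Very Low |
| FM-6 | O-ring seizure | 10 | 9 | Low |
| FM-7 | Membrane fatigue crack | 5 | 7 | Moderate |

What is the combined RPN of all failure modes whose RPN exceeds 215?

1737

RPN = Severity × Occurrence × Detection:
  FM-1: 9 × 10 × 10 = 900
  FM-2: 4 × 3 × 6 = 72
  FM-3: 10 × 2 × 5 = 100
  FM-4: 9 × 7 × 9 = 567
  FM-5: 4 × 2 × 4 = 32
  FM-6: 9 × 3 × 10 = 270
  FM-7: 7 × 6 × 5 = 210
RPN > 215: FM-1 (900), FM-4 (567), FM-6 (270).
Sum: 900 + 567 + 270 = 1737.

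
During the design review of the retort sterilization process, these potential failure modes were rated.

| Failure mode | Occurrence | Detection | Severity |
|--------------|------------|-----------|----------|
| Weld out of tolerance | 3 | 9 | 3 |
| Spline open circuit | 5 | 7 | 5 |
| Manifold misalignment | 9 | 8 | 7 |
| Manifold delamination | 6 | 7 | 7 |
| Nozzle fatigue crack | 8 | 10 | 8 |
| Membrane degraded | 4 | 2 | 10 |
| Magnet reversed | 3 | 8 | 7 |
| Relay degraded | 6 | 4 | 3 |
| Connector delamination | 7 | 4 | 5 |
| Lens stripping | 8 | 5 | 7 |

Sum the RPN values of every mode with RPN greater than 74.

RPN = Severity × Occurrence × Detection:
  Weld out of tolerance: 3 × 3 × 9 = 81
  Spline open circuit: 5 × 5 × 7 = 175
  Manifold misalignment: 7 × 9 × 8 = 504
  Manifold delamination: 7 × 6 × 7 = 294
  Nozzle fatigue crack: 8 × 8 × 10 = 640
  Membrane degraded: 10 × 4 × 2 = 80
  Magnet reversed: 7 × 3 × 8 = 168
  Relay degraded: 3 × 6 × 4 = 72
  Connector delamination: 5 × 7 × 4 = 140
  Lens stripping: 7 × 8 × 5 = 280
RPN > 74: Weld out of tolerance (81), Spline open circuit (175), Manifold misalignment (504), Manifold delamination (294), Nozzle fatigue crack (640), Membrane degraded (80), Magnet reversed (168), Connector delamination (140), Lens stripping (280).
Sum: 81 + 175 + 504 + 294 + 640 + 80 + 168 + 140 + 280 = 2362.

2362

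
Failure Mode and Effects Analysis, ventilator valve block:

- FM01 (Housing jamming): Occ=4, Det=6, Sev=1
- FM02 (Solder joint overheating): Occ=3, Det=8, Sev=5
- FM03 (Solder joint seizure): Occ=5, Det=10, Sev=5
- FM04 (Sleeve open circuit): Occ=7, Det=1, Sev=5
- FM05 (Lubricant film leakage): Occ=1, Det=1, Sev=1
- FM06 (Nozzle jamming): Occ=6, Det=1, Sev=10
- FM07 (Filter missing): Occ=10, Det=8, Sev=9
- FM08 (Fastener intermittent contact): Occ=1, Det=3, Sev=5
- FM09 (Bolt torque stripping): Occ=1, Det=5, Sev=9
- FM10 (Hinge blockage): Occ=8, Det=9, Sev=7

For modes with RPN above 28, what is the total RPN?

RPN = Severity × Occurrence × Detection:
  FM01: 1 × 4 × 6 = 24
  FM02: 5 × 3 × 8 = 120
  FM03: 5 × 5 × 10 = 250
  FM04: 5 × 7 × 1 = 35
  FM05: 1 × 1 × 1 = 1
  FM06: 10 × 6 × 1 = 60
  FM07: 9 × 10 × 8 = 720
  FM08: 5 × 1 × 3 = 15
  FM09: 9 × 1 × 5 = 45
  FM10: 7 × 8 × 9 = 504
RPN > 28: FM02 (120), FM03 (250), FM04 (35), FM06 (60), FM07 (720), FM09 (45), FM10 (504).
Sum: 120 + 250 + 35 + 60 + 720 + 45 + 504 = 1734.

1734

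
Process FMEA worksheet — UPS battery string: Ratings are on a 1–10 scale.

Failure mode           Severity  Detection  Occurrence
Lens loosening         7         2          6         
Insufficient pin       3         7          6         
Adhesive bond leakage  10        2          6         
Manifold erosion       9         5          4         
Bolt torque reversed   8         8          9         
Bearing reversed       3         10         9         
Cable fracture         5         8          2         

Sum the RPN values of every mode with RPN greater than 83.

1356

RPN = Severity × Occurrence × Detection:
  Lens loosening: 7 × 6 × 2 = 84
  Insufficient pin: 3 × 6 × 7 = 126
  Adhesive bond leakage: 10 × 6 × 2 = 120
  Manifold erosion: 9 × 4 × 5 = 180
  Bolt torque reversed: 8 × 9 × 8 = 576
  Bearing reversed: 3 × 9 × 10 = 270
  Cable fracture: 5 × 2 × 8 = 80
RPN > 83: Lens loosening (84), Insufficient pin (126), Adhesive bond leakage (120), Manifold erosion (180), Bolt torque reversed (576), Bearing reversed (270).
Sum: 84 + 126 + 120 + 180 + 576 + 270 = 1356.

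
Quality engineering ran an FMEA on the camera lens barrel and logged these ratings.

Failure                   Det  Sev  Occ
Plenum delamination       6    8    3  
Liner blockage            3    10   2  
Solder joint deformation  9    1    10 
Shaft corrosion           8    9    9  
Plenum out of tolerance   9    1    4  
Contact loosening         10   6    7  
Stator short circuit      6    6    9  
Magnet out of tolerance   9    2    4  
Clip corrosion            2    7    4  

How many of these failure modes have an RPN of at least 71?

6

RPN = Severity × Occurrence × Detection:
  Plenum delamination: 8 × 3 × 6 = 144
  Liner blockage: 10 × 2 × 3 = 60
  Solder joint deformation: 1 × 10 × 9 = 90
  Shaft corrosion: 9 × 9 × 8 = 648
  Plenum out of tolerance: 1 × 4 × 9 = 36
  Contact loosening: 6 × 7 × 10 = 420
  Stator short circuit: 6 × 9 × 6 = 324
  Magnet out of tolerance: 2 × 4 × 9 = 72
  Clip corrosion: 7 × 4 × 2 = 56
Modes with RPN ≥ 71: Plenum delamination (144), Solder joint deformation (90), Shaft corrosion (648), Contact loosening (420), Stator short circuit (324), Magnet out of tolerance (72) → 6.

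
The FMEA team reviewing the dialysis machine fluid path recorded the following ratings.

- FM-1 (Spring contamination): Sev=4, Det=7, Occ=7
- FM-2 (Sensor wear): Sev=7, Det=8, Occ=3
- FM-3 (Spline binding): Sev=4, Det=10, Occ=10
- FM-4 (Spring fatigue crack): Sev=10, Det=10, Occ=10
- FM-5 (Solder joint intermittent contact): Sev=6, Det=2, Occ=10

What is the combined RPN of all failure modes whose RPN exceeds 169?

1596

RPN = Severity × Occurrence × Detection:
  FM-1: 4 × 7 × 7 = 196
  FM-2: 7 × 3 × 8 = 168
  FM-3: 4 × 10 × 10 = 400
  FM-4: 10 × 10 × 10 = 1000
  FM-5: 6 × 10 × 2 = 120
RPN > 169: FM-1 (196), FM-3 (400), FM-4 (1000).
Sum: 196 + 400 + 1000 = 1596.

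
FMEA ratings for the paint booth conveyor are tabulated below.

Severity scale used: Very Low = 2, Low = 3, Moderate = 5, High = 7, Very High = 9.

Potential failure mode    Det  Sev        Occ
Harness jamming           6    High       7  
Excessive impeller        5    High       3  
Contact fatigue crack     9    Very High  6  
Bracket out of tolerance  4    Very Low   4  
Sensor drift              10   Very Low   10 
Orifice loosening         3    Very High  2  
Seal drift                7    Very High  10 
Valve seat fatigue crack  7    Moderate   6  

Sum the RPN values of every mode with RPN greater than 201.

RPN = Severity × Occurrence × Detection:
  Harness jamming: 7 × 7 × 6 = 294
  Excessive impeller: 7 × 3 × 5 = 105
  Contact fatigue crack: 9 × 6 × 9 = 486
  Bracket out of tolerance: 2 × 4 × 4 = 32
  Sensor drift: 2 × 10 × 10 = 200
  Orifice loosening: 9 × 2 × 3 = 54
  Seal drift: 9 × 10 × 7 = 630
  Valve seat fatigue crack: 5 × 6 × 7 = 210
RPN > 201: Harness jamming (294), Contact fatigue crack (486), Seal drift (630), Valve seat fatigue crack (210).
Sum: 294 + 486 + 630 + 210 = 1620.

1620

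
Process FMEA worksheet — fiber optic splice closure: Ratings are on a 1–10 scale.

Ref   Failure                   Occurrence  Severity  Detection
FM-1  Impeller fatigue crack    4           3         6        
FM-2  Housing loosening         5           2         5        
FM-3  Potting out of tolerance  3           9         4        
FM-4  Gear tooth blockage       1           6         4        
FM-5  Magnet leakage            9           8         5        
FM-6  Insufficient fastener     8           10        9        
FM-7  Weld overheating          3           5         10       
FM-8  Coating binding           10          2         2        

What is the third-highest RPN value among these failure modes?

150

RPN = Severity × Occurrence × Detection:
  FM-1: 3 × 4 × 6 = 72
  FM-2: 2 × 5 × 5 = 50
  FM-3: 9 × 3 × 4 = 108
  FM-4: 6 × 1 × 4 = 24
  FM-5: 8 × 9 × 5 = 360
  FM-6: 10 × 8 × 9 = 720
  FM-7: 5 × 3 × 10 = 150
  FM-8: 2 × 10 × 2 = 40
Sorted descending: 720, 360, 150, 108, 72, 50, 40, 24.
The third-highest RPN is 150 (FM-7).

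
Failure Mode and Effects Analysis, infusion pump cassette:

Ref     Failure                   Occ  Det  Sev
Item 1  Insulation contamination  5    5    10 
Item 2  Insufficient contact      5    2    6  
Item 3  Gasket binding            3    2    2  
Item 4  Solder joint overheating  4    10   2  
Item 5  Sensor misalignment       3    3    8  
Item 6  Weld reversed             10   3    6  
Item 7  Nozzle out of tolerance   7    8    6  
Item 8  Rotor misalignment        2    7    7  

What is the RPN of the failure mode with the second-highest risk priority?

250

RPN = Severity × Occurrence × Detection:
  Item 1: 10 × 5 × 5 = 250
  Item 2: 6 × 5 × 2 = 60
  Item 3: 2 × 3 × 2 = 12
  Item 4: 2 × 4 × 10 = 80
  Item 5: 8 × 3 × 3 = 72
  Item 6: 6 × 10 × 3 = 180
  Item 7: 6 × 7 × 8 = 336
  Item 8: 7 × 2 × 7 = 98
Sorted descending: 336, 250, 180, 98, 80, 72, 60, 12.
The second-highest RPN is 250 (Item 1).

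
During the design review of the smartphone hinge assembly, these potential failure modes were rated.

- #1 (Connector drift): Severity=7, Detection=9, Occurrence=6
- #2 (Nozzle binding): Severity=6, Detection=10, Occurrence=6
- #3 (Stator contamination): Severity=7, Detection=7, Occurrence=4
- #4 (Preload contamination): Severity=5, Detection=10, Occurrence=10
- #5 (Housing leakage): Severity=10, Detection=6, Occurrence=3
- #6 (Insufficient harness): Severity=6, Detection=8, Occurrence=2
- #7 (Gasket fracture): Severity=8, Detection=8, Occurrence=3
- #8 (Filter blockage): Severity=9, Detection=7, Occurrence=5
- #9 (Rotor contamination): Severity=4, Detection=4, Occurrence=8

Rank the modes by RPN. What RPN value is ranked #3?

RPN = Severity × Occurrence × Detection:
  #1: 7 × 6 × 9 = 378
  #2: 6 × 6 × 10 = 360
  #3: 7 × 4 × 7 = 196
  #4: 5 × 10 × 10 = 500
  #5: 10 × 3 × 6 = 180
  #6: 6 × 2 × 8 = 96
  #7: 8 × 3 × 8 = 192
  #8: 9 × 5 × 7 = 315
  #9: 4 × 8 × 4 = 128
Sorted descending: 500, 378, 360, 315, 196, 192, 180, 128, 96.
The third-highest RPN is 360 (#2).

360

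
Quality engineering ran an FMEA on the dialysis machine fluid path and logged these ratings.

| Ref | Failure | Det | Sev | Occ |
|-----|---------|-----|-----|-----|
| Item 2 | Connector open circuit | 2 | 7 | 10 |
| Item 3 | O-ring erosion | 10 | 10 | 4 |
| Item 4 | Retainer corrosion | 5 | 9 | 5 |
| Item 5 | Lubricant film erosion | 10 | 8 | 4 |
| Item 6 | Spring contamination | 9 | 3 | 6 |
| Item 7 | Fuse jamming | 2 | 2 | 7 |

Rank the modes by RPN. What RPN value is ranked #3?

225

RPN = Severity × Occurrence × Detection:
  Item 2: 7 × 10 × 2 = 140
  Item 3: 10 × 4 × 10 = 400
  Item 4: 9 × 5 × 5 = 225
  Item 5: 8 × 4 × 10 = 320
  Item 6: 3 × 6 × 9 = 162
  Item 7: 2 × 7 × 2 = 28
Sorted descending: 400, 320, 225, 162, 140, 28.
The third-highest RPN is 225 (Item 4).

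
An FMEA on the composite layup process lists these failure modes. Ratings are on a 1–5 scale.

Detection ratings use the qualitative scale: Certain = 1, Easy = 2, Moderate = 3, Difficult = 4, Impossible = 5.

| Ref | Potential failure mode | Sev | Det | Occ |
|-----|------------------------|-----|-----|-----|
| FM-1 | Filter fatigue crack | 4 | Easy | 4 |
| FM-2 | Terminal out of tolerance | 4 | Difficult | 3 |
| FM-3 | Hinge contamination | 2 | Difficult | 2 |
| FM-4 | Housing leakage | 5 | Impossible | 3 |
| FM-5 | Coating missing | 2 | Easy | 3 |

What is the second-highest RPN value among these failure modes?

48

RPN = Severity × Occurrence × Detection:
  FM-1: 4 × 4 × 2 = 32
  FM-2: 4 × 3 × 4 = 48
  FM-3: 2 × 2 × 4 = 16
  FM-4: 5 × 3 × 5 = 75
  FM-5: 2 × 3 × 2 = 12
Sorted descending: 75, 48, 32, 16, 12.
The second-highest RPN is 48 (FM-2).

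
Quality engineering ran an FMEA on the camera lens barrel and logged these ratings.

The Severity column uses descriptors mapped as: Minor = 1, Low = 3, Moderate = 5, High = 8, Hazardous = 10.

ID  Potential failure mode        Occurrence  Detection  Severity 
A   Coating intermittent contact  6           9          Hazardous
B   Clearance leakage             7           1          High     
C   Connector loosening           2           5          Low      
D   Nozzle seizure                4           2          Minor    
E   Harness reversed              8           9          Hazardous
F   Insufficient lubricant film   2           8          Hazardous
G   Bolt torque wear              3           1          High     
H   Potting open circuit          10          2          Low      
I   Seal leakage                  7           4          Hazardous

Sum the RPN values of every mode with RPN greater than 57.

1760

RPN = Severity × Occurrence × Detection:
  A: 10 × 6 × 9 = 540
  B: 8 × 7 × 1 = 56
  C: 3 × 2 × 5 = 30
  D: 1 × 4 × 2 = 8
  E: 10 × 8 × 9 = 720
  F: 10 × 2 × 8 = 160
  G: 8 × 3 × 1 = 24
  H: 3 × 10 × 2 = 60
  I: 10 × 7 × 4 = 280
RPN > 57: A (540), E (720), F (160), H (60), I (280).
Sum: 540 + 720 + 160 + 60 + 280 = 1760.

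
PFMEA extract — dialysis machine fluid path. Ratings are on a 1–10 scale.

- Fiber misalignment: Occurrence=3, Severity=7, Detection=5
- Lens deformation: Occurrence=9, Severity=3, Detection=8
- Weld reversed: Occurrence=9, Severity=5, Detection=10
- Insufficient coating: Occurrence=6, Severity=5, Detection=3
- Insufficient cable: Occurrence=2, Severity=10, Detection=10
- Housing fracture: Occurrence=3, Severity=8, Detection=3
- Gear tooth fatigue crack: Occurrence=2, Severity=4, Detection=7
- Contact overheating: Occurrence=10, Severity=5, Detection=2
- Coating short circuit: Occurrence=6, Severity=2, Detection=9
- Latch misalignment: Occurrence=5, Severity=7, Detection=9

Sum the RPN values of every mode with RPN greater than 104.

1394

RPN = Severity × Occurrence × Detection:
  Fiber misalignment: 7 × 3 × 5 = 105
  Lens deformation: 3 × 9 × 8 = 216
  Weld reversed: 5 × 9 × 10 = 450
  Insufficient coating: 5 × 6 × 3 = 90
  Insufficient cable: 10 × 2 × 10 = 200
  Housing fracture: 8 × 3 × 3 = 72
  Gear tooth fatigue crack: 4 × 2 × 7 = 56
  Contact overheating: 5 × 10 × 2 = 100
  Coating short circuit: 2 × 6 × 9 = 108
  Latch misalignment: 7 × 5 × 9 = 315
RPN > 104: Fiber misalignment (105), Lens deformation (216), Weld reversed (450), Insufficient cable (200), Coating short circuit (108), Latch misalignment (315).
Sum: 105 + 216 + 450 + 200 + 108 + 315 = 1394.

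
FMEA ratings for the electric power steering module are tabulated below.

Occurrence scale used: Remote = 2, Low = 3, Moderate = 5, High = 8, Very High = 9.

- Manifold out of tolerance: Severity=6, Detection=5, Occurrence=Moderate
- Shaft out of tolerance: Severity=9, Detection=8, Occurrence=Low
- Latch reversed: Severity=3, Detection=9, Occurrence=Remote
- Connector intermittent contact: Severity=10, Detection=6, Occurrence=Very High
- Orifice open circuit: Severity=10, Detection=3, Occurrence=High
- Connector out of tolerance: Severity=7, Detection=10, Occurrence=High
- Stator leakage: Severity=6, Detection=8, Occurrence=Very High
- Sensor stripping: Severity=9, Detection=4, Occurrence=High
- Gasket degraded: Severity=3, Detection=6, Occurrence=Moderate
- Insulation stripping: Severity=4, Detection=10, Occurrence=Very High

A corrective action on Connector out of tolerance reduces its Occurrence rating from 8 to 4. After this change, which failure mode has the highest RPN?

Connector intermittent contact

RPN = Severity × Occurrence × Detection:
  Manifold out of tolerance: 6 × 5 × 5 = 150
  Shaft out of tolerance: 9 × 3 × 8 = 216
  Latch reversed: 3 × 2 × 9 = 54
  Connector intermittent contact: 10 × 9 × 6 = 540
  Orifice open circuit: 10 × 8 × 3 = 240
  Connector out of tolerance: 7 × 8 × 10 = 560
  Stator leakage: 6 × 9 × 8 = 432
  Sensor stripping: 9 × 8 × 4 = 288
  Gasket degraded: 3 × 5 × 6 = 90
  Insulation stripping: 4 × 9 × 10 = 360
After action: Connector out of tolerance → 7 × 4 × 10 = 280.
Revised RPNs: Connector intermittent contact=540, Stator leakage=432, Insulation stripping=360, Sensor stripping=288, Connector out of tolerance=280, Orifice open circuit=240, Shaft out of tolerance=216, Manifold out of tolerance=150, Gasket degraded=90, Latch reversed=54.
Highest is now Connector intermittent contact (540).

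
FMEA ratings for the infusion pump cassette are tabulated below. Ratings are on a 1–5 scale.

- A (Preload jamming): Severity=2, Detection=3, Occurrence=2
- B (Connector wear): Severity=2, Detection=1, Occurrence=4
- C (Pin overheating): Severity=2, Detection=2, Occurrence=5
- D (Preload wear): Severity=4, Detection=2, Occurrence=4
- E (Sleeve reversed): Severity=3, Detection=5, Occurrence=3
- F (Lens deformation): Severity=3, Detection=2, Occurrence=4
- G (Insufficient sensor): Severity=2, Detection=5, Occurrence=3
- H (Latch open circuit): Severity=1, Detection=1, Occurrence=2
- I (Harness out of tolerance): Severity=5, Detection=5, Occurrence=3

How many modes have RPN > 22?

5

RPN = Severity × Occurrence × Detection:
  A: 2 × 2 × 3 = 12
  B: 2 × 4 × 1 = 8
  C: 2 × 5 × 2 = 20
  D: 4 × 4 × 2 = 32
  E: 3 × 3 × 5 = 45
  F: 3 × 4 × 2 = 24
  G: 2 × 3 × 5 = 30
  H: 1 × 2 × 1 = 2
  I: 5 × 3 × 5 = 75
Modes with RPN > 22: D (32), E (45), F (24), G (30), I (75) → 5.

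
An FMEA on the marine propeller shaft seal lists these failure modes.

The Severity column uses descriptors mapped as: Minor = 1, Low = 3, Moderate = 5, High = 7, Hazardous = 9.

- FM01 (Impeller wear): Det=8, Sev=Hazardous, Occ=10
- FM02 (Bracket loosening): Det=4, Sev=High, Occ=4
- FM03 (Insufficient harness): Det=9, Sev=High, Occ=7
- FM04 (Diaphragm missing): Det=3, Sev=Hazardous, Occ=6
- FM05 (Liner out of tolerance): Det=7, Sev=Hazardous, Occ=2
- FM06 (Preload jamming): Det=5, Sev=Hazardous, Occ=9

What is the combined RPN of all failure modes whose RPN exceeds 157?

1728

RPN = Severity × Occurrence × Detection:
  FM01: 9 × 10 × 8 = 720
  FM02: 7 × 4 × 4 = 112
  FM03: 7 × 7 × 9 = 441
  FM04: 9 × 6 × 3 = 162
  FM05: 9 × 2 × 7 = 126
  FM06: 9 × 9 × 5 = 405
RPN > 157: FM01 (720), FM03 (441), FM04 (162), FM06 (405).
Sum: 720 + 441 + 162 + 405 = 1728.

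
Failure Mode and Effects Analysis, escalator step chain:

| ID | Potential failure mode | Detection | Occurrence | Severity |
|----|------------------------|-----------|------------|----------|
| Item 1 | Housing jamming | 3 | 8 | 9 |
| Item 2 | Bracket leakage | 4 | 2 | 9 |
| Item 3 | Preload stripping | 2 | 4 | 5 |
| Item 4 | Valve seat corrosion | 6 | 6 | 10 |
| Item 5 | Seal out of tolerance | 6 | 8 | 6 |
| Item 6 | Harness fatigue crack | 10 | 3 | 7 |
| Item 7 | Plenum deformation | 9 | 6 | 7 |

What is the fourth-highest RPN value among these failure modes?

RPN = Severity × Occurrence × Detection:
  Item 1: 9 × 8 × 3 = 216
  Item 2: 9 × 2 × 4 = 72
  Item 3: 5 × 4 × 2 = 40
  Item 4: 10 × 6 × 6 = 360
  Item 5: 6 × 8 × 6 = 288
  Item 6: 7 × 3 × 10 = 210
  Item 7: 7 × 6 × 9 = 378
Sorted descending: 378, 360, 288, 216, 210, 72, 40.
The fourth-highest RPN is 216 (Item 1).

216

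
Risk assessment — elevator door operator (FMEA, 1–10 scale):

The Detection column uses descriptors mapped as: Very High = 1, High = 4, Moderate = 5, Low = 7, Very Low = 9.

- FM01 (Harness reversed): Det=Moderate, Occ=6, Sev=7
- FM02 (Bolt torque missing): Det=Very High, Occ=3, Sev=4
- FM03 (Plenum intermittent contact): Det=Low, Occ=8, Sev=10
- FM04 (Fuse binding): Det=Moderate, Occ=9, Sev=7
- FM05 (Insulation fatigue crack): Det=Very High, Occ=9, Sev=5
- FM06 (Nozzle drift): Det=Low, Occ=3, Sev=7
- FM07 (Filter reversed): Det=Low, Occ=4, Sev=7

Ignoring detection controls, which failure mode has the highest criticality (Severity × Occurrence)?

Criticality = Severity × Occurrence:
  FM01: 7 × 6 = 42
  FM02: 4 × 3 = 12
  FM03: 10 × 8 = 80
  FM04: 7 × 9 = 63
  FM05: 5 × 9 = 45
  FM06: 7 × 3 = 21
  FM07: 7 × 4 = 28
Highest criticality is 80 → FM03.

FM03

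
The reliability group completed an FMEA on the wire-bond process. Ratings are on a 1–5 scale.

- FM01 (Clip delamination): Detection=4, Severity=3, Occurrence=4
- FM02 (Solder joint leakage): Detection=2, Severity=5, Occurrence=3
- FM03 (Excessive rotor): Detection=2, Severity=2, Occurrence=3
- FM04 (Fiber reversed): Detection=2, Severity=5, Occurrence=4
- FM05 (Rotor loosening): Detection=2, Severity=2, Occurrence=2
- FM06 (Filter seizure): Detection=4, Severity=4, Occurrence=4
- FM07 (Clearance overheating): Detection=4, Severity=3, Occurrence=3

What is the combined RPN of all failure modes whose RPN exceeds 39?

RPN = Severity × Occurrence × Detection:
  FM01: 3 × 4 × 4 = 48
  FM02: 5 × 3 × 2 = 30
  FM03: 2 × 3 × 2 = 12
  FM04: 5 × 4 × 2 = 40
  FM05: 2 × 2 × 2 = 8
  FM06: 4 × 4 × 4 = 64
  FM07: 3 × 3 × 4 = 36
RPN > 39: FM01 (48), FM04 (40), FM06 (64).
Sum: 48 + 40 + 64 = 152.

152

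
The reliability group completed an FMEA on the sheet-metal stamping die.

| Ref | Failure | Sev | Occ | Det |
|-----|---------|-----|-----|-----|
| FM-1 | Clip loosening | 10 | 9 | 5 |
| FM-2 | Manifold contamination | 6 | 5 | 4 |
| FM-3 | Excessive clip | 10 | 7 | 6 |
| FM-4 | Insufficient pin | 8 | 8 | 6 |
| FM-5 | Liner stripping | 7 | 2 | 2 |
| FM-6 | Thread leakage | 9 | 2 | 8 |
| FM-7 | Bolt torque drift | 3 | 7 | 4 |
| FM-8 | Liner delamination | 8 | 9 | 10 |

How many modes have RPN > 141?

5

RPN = Severity × Occurrence × Detection:
  FM-1: 10 × 9 × 5 = 450
  FM-2: 6 × 5 × 4 = 120
  FM-3: 10 × 7 × 6 = 420
  FM-4: 8 × 8 × 6 = 384
  FM-5: 7 × 2 × 2 = 28
  FM-6: 9 × 2 × 8 = 144
  FM-7: 3 × 7 × 4 = 84
  FM-8: 8 × 9 × 10 = 720
Modes with RPN > 141: FM-1 (450), FM-3 (420), FM-4 (384), FM-6 (144), FM-8 (720) → 5.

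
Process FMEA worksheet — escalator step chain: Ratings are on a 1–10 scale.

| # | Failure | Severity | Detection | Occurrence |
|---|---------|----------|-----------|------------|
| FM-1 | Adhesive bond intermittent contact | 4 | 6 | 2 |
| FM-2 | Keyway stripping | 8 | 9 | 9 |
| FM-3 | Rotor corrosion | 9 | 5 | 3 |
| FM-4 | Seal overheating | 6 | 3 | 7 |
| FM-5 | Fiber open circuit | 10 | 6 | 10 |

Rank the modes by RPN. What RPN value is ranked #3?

135

RPN = Severity × Occurrence × Detection:
  FM-1: 4 × 2 × 6 = 48
  FM-2: 8 × 9 × 9 = 648
  FM-3: 9 × 3 × 5 = 135
  FM-4: 6 × 7 × 3 = 126
  FM-5: 10 × 10 × 6 = 600
Sorted descending: 648, 600, 135, 126, 48.
The third-highest RPN is 135 (FM-3).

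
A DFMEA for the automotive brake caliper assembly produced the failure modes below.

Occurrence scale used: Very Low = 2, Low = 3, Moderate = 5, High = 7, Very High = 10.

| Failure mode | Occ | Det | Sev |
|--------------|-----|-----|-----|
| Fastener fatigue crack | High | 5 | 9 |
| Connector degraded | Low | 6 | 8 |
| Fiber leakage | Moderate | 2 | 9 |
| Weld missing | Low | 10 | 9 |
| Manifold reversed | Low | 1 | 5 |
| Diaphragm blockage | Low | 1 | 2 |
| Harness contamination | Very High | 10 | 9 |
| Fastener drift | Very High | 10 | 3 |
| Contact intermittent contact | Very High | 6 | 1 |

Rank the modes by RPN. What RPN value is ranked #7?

RPN = Severity × Occurrence × Detection:
  Fastener fatigue crack: 9 × 7 × 5 = 315
  Connector degraded: 8 × 3 × 6 = 144
  Fiber leakage: 9 × 5 × 2 = 90
  Weld missing: 9 × 3 × 10 = 270
  Manifold reversed: 5 × 3 × 1 = 15
  Diaphragm blockage: 2 × 3 × 1 = 6
  Harness contamination: 9 × 10 × 10 = 900
  Fastener drift: 3 × 10 × 10 = 300
  Contact intermittent contact: 1 × 10 × 6 = 60
Sorted descending: 900, 315, 300, 270, 144, 90, 60, 15, 6.
The seventh-highest RPN is 60 (Contact intermittent contact).

60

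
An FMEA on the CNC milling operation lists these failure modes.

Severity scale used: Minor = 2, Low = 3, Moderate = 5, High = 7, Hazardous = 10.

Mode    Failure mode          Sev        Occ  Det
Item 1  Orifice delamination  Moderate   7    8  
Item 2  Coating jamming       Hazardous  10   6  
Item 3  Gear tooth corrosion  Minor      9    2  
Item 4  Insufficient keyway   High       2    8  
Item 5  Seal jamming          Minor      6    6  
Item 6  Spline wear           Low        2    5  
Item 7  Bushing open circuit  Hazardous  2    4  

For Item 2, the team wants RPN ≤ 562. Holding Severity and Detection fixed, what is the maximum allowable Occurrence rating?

Item 2: S=10, O=10, D=6 → current RPN = 600.
Fixed product = 60. Need 60 × O ≤ 562, so O ≤ 562/60 = 9.37.
Maximum integer Occurrence rating = 9 (gives RPN 540; O=10 would give 600 > 562).

9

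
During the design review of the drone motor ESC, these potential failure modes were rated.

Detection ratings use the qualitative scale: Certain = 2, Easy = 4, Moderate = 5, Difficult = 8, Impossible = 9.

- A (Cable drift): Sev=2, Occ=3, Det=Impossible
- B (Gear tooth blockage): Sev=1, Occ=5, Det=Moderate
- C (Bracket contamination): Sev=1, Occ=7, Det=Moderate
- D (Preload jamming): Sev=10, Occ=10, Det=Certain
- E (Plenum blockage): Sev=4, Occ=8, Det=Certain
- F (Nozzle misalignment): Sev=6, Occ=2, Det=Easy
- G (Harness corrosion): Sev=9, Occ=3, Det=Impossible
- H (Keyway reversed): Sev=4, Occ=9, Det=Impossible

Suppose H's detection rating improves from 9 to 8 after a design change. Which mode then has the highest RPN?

H

RPN = Severity × Occurrence × Detection:
  A: 2 × 3 × 9 = 54
  B: 1 × 5 × 5 = 25
  C: 1 × 7 × 5 = 35
  D: 10 × 10 × 2 = 200
  E: 4 × 8 × 2 = 64
  F: 6 × 2 × 4 = 48
  G: 9 × 3 × 9 = 243
  H: 4 × 9 × 9 = 324
After action: H → 4 × 9 × 8 = 288.
Revised RPNs: H=288, G=243, D=200, E=64, A=54, F=48, C=35, B=25.
Highest is now H (288).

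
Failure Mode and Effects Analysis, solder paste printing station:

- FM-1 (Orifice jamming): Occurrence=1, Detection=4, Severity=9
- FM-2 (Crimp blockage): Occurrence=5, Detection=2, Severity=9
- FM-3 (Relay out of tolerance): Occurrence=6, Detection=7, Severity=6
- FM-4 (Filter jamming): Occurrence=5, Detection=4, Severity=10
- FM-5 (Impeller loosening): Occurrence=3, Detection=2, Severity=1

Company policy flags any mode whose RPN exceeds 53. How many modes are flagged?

RPN = Severity × Occurrence × Detection:
  FM-1: 9 × 1 × 4 = 36
  FM-2: 9 × 5 × 2 = 90
  FM-3: 6 × 6 × 7 = 252
  FM-4: 10 × 5 × 4 = 200
  FM-5: 1 × 3 × 2 = 6
Modes with RPN > 53: FM-2 (90), FM-3 (252), FM-4 (200) → 3.

3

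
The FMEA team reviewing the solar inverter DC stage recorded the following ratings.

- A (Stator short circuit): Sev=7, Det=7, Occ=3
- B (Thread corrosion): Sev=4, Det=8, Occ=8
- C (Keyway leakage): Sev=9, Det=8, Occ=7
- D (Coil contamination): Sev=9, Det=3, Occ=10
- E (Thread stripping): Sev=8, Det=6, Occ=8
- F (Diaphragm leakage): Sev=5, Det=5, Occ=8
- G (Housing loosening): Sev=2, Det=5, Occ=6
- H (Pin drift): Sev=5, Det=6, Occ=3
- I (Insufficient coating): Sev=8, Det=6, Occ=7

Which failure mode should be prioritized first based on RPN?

RPN = Severity × Occurrence × Detection:
  A: 7 × 3 × 7 = 147
  B: 4 × 8 × 8 = 256
  C: 9 × 7 × 8 = 504
  D: 9 × 10 × 3 = 270
  E: 8 × 8 × 6 = 384
  F: 5 × 8 × 5 = 200
  G: 2 × 6 × 5 = 60
  H: 5 × 3 × 6 = 90
  I: 8 × 7 × 6 = 336
Highest RPN is 504 → C.

C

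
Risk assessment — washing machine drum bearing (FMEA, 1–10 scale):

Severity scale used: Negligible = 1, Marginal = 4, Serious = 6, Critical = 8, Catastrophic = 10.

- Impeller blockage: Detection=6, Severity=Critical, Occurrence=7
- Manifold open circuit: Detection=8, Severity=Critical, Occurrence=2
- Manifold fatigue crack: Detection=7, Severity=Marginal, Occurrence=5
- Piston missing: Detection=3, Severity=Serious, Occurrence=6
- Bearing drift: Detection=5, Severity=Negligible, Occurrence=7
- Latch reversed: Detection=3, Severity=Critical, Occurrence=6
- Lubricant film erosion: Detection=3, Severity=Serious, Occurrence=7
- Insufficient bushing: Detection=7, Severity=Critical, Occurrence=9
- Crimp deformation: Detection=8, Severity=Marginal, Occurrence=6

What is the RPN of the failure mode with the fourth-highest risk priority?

RPN = Severity × Occurrence × Detection:
  Impeller blockage: 8 × 7 × 6 = 336
  Manifold open circuit: 8 × 2 × 8 = 128
  Manifold fatigue crack: 4 × 5 × 7 = 140
  Piston missing: 6 × 6 × 3 = 108
  Bearing drift: 1 × 7 × 5 = 35
  Latch reversed: 8 × 6 × 3 = 144
  Lubricant film erosion: 6 × 7 × 3 = 126
  Insufficient bushing: 8 × 9 × 7 = 504
  Crimp deformation: 4 × 6 × 8 = 192
Sorted descending: 504, 336, 192, 144, 140, 128, 126, 108, 35.
The fourth-highest RPN is 144 (Latch reversed).

144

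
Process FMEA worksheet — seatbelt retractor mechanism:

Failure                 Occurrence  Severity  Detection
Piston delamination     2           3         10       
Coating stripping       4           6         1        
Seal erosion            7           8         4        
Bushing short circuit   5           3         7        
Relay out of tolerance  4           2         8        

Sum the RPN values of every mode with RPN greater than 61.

RPN = Severity × Occurrence × Detection:
  Piston delamination: 3 × 2 × 10 = 60
  Coating stripping: 6 × 4 × 1 = 24
  Seal erosion: 8 × 7 × 4 = 224
  Bushing short circuit: 3 × 5 × 7 = 105
  Relay out of tolerance: 2 × 4 × 8 = 64
RPN > 61: Seal erosion (224), Bushing short circuit (105), Relay out of tolerance (64).
Sum: 224 + 105 + 64 = 393.

393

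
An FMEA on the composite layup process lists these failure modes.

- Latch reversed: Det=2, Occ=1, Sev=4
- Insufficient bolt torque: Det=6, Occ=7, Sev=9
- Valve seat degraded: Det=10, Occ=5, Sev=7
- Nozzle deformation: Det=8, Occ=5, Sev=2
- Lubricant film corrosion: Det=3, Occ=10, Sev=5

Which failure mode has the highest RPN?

RPN = Severity × Occurrence × Detection:
  Latch reversed: 4 × 1 × 2 = 8
  Insufficient bolt torque: 9 × 7 × 6 = 378
  Valve seat degraded: 7 × 5 × 10 = 350
  Nozzle deformation: 2 × 5 × 8 = 80
  Lubricant film corrosion: 5 × 10 × 3 = 150
Highest RPN is 378 → Insufficient bolt torque.

Insufficient bolt torque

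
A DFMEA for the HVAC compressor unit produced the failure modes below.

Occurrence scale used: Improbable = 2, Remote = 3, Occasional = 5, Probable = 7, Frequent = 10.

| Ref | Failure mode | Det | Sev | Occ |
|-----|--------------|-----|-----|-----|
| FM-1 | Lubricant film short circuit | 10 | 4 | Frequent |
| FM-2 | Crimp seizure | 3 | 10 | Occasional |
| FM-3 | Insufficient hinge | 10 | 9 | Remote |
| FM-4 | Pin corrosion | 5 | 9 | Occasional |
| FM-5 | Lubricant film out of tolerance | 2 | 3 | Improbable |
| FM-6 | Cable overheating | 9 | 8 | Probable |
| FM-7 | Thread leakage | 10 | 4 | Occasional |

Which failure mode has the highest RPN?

FM-6

RPN = Severity × Occurrence × Detection:
  FM-1: 4 × 10 × 10 = 400
  FM-2: 10 × 5 × 3 = 150
  FM-3: 9 × 3 × 10 = 270
  FM-4: 9 × 5 × 5 = 225
  FM-5: 3 × 2 × 2 = 12
  FM-6: 8 × 7 × 9 = 504
  FM-7: 4 × 5 × 10 = 200
Highest RPN is 504 → FM-6.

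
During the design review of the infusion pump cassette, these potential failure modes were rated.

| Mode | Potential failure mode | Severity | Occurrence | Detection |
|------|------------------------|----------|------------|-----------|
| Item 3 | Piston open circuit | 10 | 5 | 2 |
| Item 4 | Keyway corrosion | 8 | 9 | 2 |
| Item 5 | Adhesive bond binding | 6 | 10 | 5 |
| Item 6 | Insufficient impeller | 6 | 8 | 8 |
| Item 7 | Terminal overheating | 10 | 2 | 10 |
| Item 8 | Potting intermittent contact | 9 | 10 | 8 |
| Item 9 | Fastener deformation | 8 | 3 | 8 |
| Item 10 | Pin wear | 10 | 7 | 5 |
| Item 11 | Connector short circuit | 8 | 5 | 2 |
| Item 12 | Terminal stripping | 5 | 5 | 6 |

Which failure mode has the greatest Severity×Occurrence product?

Criticality = Severity × Occurrence:
  Item 3: 10 × 5 = 50
  Item 4: 8 × 9 = 72
  Item 5: 6 × 10 = 60
  Item 6: 6 × 8 = 48
  Item 7: 10 × 2 = 20
  Item 8: 9 × 10 = 90
  Item 9: 8 × 3 = 24
  Item 10: 10 × 7 = 70
  Item 11: 8 × 5 = 40
  Item 12: 5 × 5 = 25
Highest criticality is 90 → Item 8.

Item 8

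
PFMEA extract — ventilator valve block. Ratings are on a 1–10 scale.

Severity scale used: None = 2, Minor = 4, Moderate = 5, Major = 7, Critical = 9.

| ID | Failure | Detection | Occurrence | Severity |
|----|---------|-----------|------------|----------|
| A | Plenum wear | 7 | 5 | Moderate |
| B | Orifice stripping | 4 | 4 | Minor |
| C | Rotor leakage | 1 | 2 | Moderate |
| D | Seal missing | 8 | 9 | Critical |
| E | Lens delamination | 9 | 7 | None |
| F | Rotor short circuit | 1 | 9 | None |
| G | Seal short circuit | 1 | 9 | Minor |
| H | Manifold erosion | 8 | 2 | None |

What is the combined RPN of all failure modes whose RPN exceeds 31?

RPN = Severity × Occurrence × Detection:
  A: 5 × 5 × 7 = 175
  B: 4 × 4 × 4 = 64
  C: 5 × 2 × 1 = 10
  D: 9 × 9 × 8 = 648
  E: 2 × 7 × 9 = 126
  F: 2 × 9 × 1 = 18
  G: 4 × 9 × 1 = 36
  H: 2 × 2 × 8 = 32
RPN > 31: A (175), B (64), D (648), E (126), G (36), H (32).
Sum: 175 + 64 + 648 + 126 + 36 + 32 = 1081.

1081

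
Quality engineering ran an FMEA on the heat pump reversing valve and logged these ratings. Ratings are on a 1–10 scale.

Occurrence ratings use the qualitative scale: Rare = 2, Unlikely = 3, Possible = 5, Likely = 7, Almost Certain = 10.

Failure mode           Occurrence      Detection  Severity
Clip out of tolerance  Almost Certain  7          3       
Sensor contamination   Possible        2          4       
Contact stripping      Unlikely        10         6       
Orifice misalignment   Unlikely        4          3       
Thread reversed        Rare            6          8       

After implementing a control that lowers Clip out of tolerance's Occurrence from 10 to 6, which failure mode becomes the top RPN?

Contact stripping

RPN = Severity × Occurrence × Detection:
  Clip out of tolerance: 3 × 10 × 7 = 210
  Sensor contamination: 4 × 5 × 2 = 40
  Contact stripping: 6 × 3 × 10 = 180
  Orifice misalignment: 3 × 3 × 4 = 36
  Thread reversed: 8 × 2 × 6 = 96
After action: Clip out of tolerance → 3 × 6 × 7 = 126.
Revised RPNs: Contact stripping=180, Clip out of tolerance=126, Thread reversed=96, Sensor contamination=40, Orifice misalignment=36.
Highest is now Contact stripping (180).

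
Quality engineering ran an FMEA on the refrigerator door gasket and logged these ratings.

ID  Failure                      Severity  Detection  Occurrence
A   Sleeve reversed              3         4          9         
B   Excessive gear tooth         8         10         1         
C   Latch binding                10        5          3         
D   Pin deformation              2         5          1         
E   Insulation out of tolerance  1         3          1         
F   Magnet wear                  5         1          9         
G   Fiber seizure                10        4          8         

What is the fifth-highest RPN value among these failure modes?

RPN = Severity × Occurrence × Detection:
  A: 3 × 9 × 4 = 108
  B: 8 × 1 × 10 = 80
  C: 10 × 3 × 5 = 150
  D: 2 × 1 × 5 = 10
  E: 1 × 1 × 3 = 3
  F: 5 × 9 × 1 = 45
  G: 10 × 8 × 4 = 320
Sorted descending: 320, 150, 108, 80, 45, 10, 3.
The fifth-highest RPN is 45 (F).

45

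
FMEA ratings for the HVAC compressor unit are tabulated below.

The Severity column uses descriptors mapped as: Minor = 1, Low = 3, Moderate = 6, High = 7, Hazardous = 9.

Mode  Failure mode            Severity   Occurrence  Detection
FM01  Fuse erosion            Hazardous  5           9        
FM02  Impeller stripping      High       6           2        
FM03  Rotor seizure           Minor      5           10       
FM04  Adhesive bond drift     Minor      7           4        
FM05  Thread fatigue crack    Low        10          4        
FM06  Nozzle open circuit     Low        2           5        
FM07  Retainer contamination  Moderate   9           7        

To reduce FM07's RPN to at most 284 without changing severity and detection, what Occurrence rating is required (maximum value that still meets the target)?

6

FM07: S=6, O=9, D=7 → current RPN = 378.
Fixed product = 42. Need 42 × O ≤ 284, so O ≤ 284/42 = 6.76.
Maximum integer Occurrence rating = 6 (gives RPN 252; O=7 would give 294 > 284).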